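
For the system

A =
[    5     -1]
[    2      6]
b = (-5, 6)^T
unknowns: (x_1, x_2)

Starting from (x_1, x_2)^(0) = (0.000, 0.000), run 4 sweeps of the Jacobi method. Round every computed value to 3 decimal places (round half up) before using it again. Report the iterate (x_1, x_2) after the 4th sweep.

Iteration 1:
  x_1 = (-5 - (-1)·0.000) / (5) = -1.000
  x_2 = (6 - (2)·0.000) / (6) = 1.000
Iteration 2:
  x_1 = (-5 - (-1)·1.000) / (5) = -0.800
  x_2 = (6 - (2)·-1.000) / (6) = 1.333
Iteration 3:
  x_1 = (-5 - (-1)·1.333) / (5) = -0.733
  x_2 = (6 - (2)·-0.800) / (6) = 1.267
Iteration 4:
  x_1 = (-5 - (-1)·1.267) / (5) = -0.747
  x_2 = (6 - (2)·-0.733) / (6) = 1.244

(-0.747, 1.244)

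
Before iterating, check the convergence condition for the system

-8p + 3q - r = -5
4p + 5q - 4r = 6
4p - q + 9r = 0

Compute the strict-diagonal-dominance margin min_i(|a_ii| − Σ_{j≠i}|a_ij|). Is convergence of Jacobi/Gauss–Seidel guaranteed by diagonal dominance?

-3

row 1: |-8| − (3+1) = 4
row 2: |5| − (4+4) = -3
row 3: |9| − (4+1) = 4
minimum over rows = -3 → not strictly diagonally dominant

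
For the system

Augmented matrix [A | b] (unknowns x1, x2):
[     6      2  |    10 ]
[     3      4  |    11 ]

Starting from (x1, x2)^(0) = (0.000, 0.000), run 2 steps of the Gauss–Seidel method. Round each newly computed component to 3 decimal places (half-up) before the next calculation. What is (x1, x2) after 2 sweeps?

Iteration 1:
  x1 = (10 - (2)·0.000) / (6) = 1.667
  x2 = (11 - (3)·1.667) / (4) = 1.500
Iteration 2:
  x1 = (10 - (2)·1.500) / (6) = 1.167
  x2 = (11 - (3)·1.167) / (4) = 1.875

(1.167, 1.875)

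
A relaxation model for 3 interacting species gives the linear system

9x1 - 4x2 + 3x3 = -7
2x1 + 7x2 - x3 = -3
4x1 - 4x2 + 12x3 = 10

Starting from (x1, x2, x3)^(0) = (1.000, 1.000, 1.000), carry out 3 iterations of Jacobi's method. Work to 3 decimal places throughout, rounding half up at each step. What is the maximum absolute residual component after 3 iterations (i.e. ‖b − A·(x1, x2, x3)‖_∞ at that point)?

Iteration 1:
  x1 = (-7 - (-4)·1.000 - (3)·1.000) / (9) = -0.667
  x2 = (-3 - (2)·1.000 - (-1)·1.000) / (7) = -0.571
  x3 = (10 - (4)·1.000 - (-4)·1.000) / (12) = 0.833
Iteration 2:
  x1 = (-7 - (-4)·-0.571 - (3)·0.833) / (9) = -1.309
  x2 = (-3 - (2)·-0.667 - (-1)·0.833) / (7) = -0.119
  x3 = (10 - (4)·-0.667 - (-4)·-0.571) / (12) = 0.865
Iteration 3:
  x1 = (-7 - (-4)·-0.119 - (3)·0.865) / (9) = -1.119
  x2 = (-3 - (2)·-1.309 - (-1)·0.865) / (7) = 0.069
  x3 = (10 - (4)·-1.309 - (-4)·-0.119) / (12) = 1.230
Residual b − A·x = (-0.343, -0.015, -0.008); ∞-norm = 0.343

0.343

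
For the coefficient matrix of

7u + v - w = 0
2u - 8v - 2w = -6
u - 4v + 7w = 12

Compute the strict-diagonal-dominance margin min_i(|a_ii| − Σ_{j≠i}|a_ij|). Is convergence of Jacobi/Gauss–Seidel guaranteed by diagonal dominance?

row 1: |7| − (1+1) = 5
row 2: |-8| − (2+2) = 4
row 3: |7| − (1+4) = 2
minimum over rows = 2 → strictly diagonally dominant (convergence guaranteed)

2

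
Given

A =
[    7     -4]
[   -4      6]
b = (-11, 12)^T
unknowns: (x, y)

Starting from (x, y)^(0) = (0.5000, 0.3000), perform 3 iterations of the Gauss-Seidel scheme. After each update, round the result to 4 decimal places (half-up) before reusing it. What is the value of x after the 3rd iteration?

-0.7950

Iteration 1:
  x = (-11 - (-4)·0.3000) / (7) = -1.4000
  y = (12 - (-4)·-1.4000) / (6) = 1.0667
Iteration 2:
  x = (-11 - (-4)·1.0667) / (7) = -0.9619
  y = (12 - (-4)·-0.9619) / (6) = 1.3587
Iteration 3:
  x = (-11 - (-4)·1.3587) / (7) = -0.7950
  y = (12 - (-4)·-0.7950) / (6) = 1.4700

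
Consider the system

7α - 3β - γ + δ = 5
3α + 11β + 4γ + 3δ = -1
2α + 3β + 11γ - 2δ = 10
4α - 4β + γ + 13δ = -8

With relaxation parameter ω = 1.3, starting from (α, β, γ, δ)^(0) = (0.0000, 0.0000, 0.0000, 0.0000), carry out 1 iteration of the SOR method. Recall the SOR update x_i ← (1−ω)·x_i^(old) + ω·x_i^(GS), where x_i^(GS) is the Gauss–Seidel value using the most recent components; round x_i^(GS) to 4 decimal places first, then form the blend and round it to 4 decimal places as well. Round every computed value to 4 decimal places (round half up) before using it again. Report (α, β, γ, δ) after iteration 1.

Iteration 1:
  α: GS value = (5 - (-3)·0.0000 - (-1)·0.0000 - (1)·0.0000) / (7) = 0.7143;  α ← (1−ω)·0.0000 + ω·0.7143 = 0.9286
  β: GS value = (-1 - (3)·0.9286 - (4)·0.0000 - (3)·0.0000) / (11) = -0.3442;  β ← (1−ω)·0.0000 + ω·-0.3442 = -0.4475
  γ: GS value = (10 - (2)·0.9286 - (3)·-0.4475 - (-2)·0.0000) / (11) = 0.8623;  γ ← (1−ω)·0.0000 + ω·0.8623 = 1.1210
  δ: GS value = (-8 - (4)·0.9286 - (-4)·-0.4475 - (1)·1.1210) / (13) = -1.1250;  δ ← (1−ω)·0.0000 + ω·-1.1250 = -1.4625

(0.9286, -0.4475, 1.1210, -1.4625)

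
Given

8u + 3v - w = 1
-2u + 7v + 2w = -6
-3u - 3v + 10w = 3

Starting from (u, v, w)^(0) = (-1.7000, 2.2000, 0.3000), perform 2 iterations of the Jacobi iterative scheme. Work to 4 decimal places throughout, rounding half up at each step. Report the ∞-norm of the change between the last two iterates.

1.3795

Iteration 1:
  u = (1 - (3)·2.2000 - (-1)·0.3000) / (8) = -0.6625
  v = (-6 - (-2)·-1.7000 - (2)·0.3000) / (7) = -1.4286
  w = (3 - (-3)·-1.7000 - (-3)·2.2000) / (10) = 0.4500
Iteration 2:
  u = (1 - (3)·-1.4286 - (-1)·0.4500) / (8) = 0.7170
  v = (-6 - (-2)·-0.6625 - (2)·0.4500) / (7) = -1.1750
  w = (3 - (-3)·-0.6625 - (-3)·-1.4286) / (10) = -0.3273
Change: (1.3795, 0.2536, -0.7773) → max |·| = 1.3795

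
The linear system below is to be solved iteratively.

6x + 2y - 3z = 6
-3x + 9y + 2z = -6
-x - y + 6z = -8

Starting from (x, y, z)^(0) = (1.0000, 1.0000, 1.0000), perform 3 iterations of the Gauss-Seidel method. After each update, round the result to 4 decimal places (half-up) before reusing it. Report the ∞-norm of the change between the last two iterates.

Iteration 1:
  x = (6 - (2)·1.0000 - (-3)·1.0000) / (6) = 1.1667
  y = (-6 - (-3)·1.1667 - (2)·1.0000) / (9) = -0.5000
  z = (-8 - (-1)·1.1667 - (-1)·-0.5000) / (6) = -1.2222
Iteration 2:
  x = (6 - (2)·-0.5000 - (-3)·-1.2222) / (6) = 0.5556
  y = (-6 - (-3)·0.5556 - (2)·-1.2222) / (9) = -0.2099
  z = (-8 - (-1)·0.5556 - (-1)·-0.2099) / (6) = -1.2757
Iteration 3:
  x = (6 - (2)·-0.2099 - (-3)·-1.2757) / (6) = 0.4321
  y = (-6 - (-3)·0.4321 - (2)·-1.2757) / (9) = -0.2391
  z = (-8 - (-1)·0.4321 - (-1)·-0.2391) / (6) = -1.3012
Change: (-0.1235, -0.0292, -0.0255) → max |·| = 0.1235

0.1235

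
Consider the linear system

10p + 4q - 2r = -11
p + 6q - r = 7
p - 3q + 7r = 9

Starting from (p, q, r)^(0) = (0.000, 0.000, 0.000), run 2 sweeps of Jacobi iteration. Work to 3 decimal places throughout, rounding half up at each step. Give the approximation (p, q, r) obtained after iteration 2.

(-1.310, 1.564, 1.943)

Iteration 1:
  p = (-11 - (4)·0.000 - (-2)·0.000) / (10) = -1.100
  q = (7 - (1)·0.000 - (-1)·0.000) / (6) = 1.167
  r = (9 - (1)·0.000 - (-3)·0.000) / (7) = 1.286
Iteration 2:
  p = (-11 - (4)·1.167 - (-2)·1.286) / (10) = -1.310
  q = (7 - (1)·-1.100 - (-1)·1.286) / (6) = 1.564
  r = (9 - (1)·-1.100 - (-3)·1.167) / (7) = 1.943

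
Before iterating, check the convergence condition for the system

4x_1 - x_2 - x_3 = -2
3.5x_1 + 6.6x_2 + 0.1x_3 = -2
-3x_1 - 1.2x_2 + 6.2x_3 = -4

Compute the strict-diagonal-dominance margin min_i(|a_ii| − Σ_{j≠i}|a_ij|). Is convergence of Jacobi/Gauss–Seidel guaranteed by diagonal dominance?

row 1: |4| − (1+1) = 2
row 2: |6.6| − (3.5+0.1) = 3
row 3: |6.2| − (3+1.2) = 2
minimum over rows = 2 → strictly diagonally dominant (convergence guaranteed)

2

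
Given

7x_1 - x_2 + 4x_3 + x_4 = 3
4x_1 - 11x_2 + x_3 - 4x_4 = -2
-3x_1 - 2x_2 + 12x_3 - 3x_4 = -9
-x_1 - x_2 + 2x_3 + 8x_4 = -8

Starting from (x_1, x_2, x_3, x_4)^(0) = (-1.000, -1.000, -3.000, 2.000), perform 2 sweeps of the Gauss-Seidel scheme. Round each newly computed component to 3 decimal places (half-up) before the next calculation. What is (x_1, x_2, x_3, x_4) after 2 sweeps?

Iteration 1:
  x_1 = (3 - (-1)·-1.000 - (4)·-3.000 - (1)·2.000) / (7) = 1.714
  x_2 = (-2 - (4)·1.714 - (1)·-3.000 - (-4)·2.000) / (-11) = -0.195
  x_3 = (-9 - (-3)·1.714 - (-2)·-0.195 - (-3)·2.000) / (12) = 0.146
  x_4 = (-8 - (-1)·1.714 - (-1)·-0.195 - (2)·0.146) / (8) = -0.847
Iteration 2:
  x_1 = (3 - (-1)·-0.195 - (4)·0.146 - (1)·-0.847) / (7) = 0.438
  x_2 = (-2 - (4)·0.438 - (1)·0.146 - (-4)·-0.847) / (-11) = 0.662
  x_3 = (-9 - (-3)·0.438 - (-2)·0.662 - (-3)·-0.847) / (12) = -0.742
  x_4 = (-8 - (-1)·0.438 - (-1)·0.662 - (2)·-0.742) / (8) = -0.677

(0.438, 0.662, -0.742, -0.677)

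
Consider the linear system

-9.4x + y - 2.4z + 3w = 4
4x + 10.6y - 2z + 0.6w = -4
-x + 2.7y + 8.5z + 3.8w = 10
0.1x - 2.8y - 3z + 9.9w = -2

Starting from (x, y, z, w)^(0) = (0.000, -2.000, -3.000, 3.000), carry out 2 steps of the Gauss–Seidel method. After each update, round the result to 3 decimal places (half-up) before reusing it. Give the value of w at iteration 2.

Iteration 1:
  x = (4 - (1)·-2.000 - (-2.4)·-3.000 - (3)·3.000) / (-9.4) = 1.085
  y = (-4 - (4)·1.085 - (-2)·-3.000 - (0.6)·3.000) / (10.6) = -1.523
  z = (10 - (-1)·1.085 - (2.7)·-1.523 - (3.8)·3.000) / (8.5) = 0.447
  w = (-2 - (0.1)·1.085 - (-2.8)·-1.523 - (-3)·0.447) / (9.9) = -0.508
Iteration 2:
  x = (4 - (1)·-1.523 - (-2.4)·0.447 - (3)·-0.508) / (-9.4) = -0.864
  y = (-4 - (4)·-0.864 - (-2)·0.447 - (0.6)·-0.508) / (10.6) = 0.062
  z = (10 - (-1)·-0.864 - (2.7)·0.062 - (3.8)·-0.508) / (8.5) = 1.282
  w = (-2 - (0.1)·-0.864 - (-2.8)·0.062 - (-3)·1.282) / (9.9) = 0.213

0.213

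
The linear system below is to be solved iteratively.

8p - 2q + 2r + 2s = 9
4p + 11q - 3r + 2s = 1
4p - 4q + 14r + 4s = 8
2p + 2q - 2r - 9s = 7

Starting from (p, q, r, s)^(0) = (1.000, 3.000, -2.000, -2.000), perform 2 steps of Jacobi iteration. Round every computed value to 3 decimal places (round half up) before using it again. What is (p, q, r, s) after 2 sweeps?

Iteration 1:
  p = (9 - (-2)·3.000 - (2)·-2.000 - (2)·-2.000) / (8) = 2.875
  q = (1 - (4)·1.000 - (-3)·-2.000 - (2)·-2.000) / (11) = -0.455
  r = (8 - (4)·1.000 - (-4)·3.000 - (4)·-2.000) / (14) = 1.714
  s = (7 - (2)·1.000 - (2)·3.000 - (-2)·-2.000) / (-9) = 0.556
Iteration 2:
  p = (9 - (-2)·-0.455 - (2)·1.714 - (2)·0.556) / (8) = 0.444
  q = (1 - (4)·2.875 - (-3)·1.714 - (2)·0.556) / (11) = -0.588
  r = (8 - (4)·2.875 - (-4)·-0.455 - (4)·0.556) / (14) = -0.539
  s = (7 - (2)·2.875 - (2)·-0.455 - (-2)·1.714) / (-9) = -0.621

(0.444, -0.588, -0.539, -0.621)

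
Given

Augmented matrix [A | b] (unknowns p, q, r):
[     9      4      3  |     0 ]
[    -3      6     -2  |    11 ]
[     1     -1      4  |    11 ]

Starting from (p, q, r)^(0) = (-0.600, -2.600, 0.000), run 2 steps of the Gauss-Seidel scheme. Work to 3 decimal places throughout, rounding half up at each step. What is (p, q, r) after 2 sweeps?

(-2.093, 1.808, 3.725)

Iteration 1:
  p = (0 - (4)·-2.600 - (3)·0.000) / (9) = 1.156
  q = (11 - (-3)·1.156 - (-2)·0.000) / (6) = 2.411
  r = (11 - (1)·1.156 - (-1)·2.411) / (4) = 3.064
Iteration 2:
  p = (0 - (4)·2.411 - (3)·3.064) / (9) = -2.093
  q = (11 - (-3)·-2.093 - (-2)·3.064) / (6) = 1.808
  r = (11 - (1)·-2.093 - (-1)·1.808) / (4) = 3.725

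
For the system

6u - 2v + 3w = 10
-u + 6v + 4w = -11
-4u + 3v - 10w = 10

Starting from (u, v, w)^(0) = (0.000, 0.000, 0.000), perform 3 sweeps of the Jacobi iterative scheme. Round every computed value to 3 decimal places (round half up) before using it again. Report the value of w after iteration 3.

Iteration 1:
  u = (10 - (-2)·0.000 - (3)·0.000) / (6) = 1.667
  v = (-11 - (-1)·0.000 - (4)·0.000) / (6) = -1.833
  w = (10 - (-4)·0.000 - (3)·0.000) / (-10) = -1.000
Iteration 2:
  u = (10 - (-2)·-1.833 - (3)·-1.000) / (6) = 1.556
  v = (-11 - (-1)·1.667 - (4)·-1.000) / (6) = -0.889
  w = (10 - (-4)·1.667 - (3)·-1.833) / (-10) = -2.217
Iteration 3:
  u = (10 - (-2)·-0.889 - (3)·-2.217) / (6) = 2.479
  v = (-11 - (-1)·1.556 - (4)·-2.217) / (6) = -0.096
  w = (10 - (-4)·1.556 - (3)·-0.889) / (-10) = -1.889

-1.889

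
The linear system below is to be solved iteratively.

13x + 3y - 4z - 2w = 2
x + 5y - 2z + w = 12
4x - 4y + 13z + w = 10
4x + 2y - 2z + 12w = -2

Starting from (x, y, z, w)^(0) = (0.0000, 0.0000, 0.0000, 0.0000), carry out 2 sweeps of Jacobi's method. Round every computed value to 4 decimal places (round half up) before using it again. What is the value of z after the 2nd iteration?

1.4732

Iteration 1:
  x = (2 - (3)·0.0000 - (-4)·0.0000 - (-2)·0.0000) / (13) = 0.1538
  y = (12 - (1)·0.0000 - (-2)·0.0000 - (1)·0.0000) / (5) = 2.4000
  z = (10 - (4)·0.0000 - (-4)·0.0000 - (1)·0.0000) / (13) = 0.7692
  w = (-2 - (4)·0.0000 - (2)·0.0000 - (-2)·0.0000) / (12) = -0.1667
Iteration 2:
  x = (2 - (3)·2.4000 - (-4)·0.7692 - (-2)·-0.1667) / (13) = -0.1890
  y = (12 - (1)·0.1538 - (-2)·0.7692 - (1)·-0.1667) / (5) = 2.7103
  z = (10 - (4)·0.1538 - (-4)·2.4000 - (1)·-0.1667) / (13) = 1.4732
  w = (-2 - (4)·0.1538 - (2)·2.4000 - (-2)·0.7692) / (12) = -0.4897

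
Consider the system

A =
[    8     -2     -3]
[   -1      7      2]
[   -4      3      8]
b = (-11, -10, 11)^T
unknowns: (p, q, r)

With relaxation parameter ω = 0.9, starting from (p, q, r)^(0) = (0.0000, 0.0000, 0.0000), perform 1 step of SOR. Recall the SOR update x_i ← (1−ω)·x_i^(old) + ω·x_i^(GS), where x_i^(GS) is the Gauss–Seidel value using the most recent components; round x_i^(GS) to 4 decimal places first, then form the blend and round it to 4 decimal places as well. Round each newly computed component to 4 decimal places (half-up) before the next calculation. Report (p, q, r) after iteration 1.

Iteration 1:
  p: GS value = (-11 - (-2)·0.0000 - (-3)·0.0000) / (8) = -1.3750;  p ← (1−ω)·0.0000 + ω·-1.3750 = -1.2375
  q: GS value = (-10 - (-1)·-1.2375 - (2)·0.0000) / (7) = -1.6054;  q ← (1−ω)·0.0000 + ω·-1.6054 = -1.4449
  r: GS value = (11 - (-4)·-1.2375 - (3)·-1.4449) / (8) = 1.2981;  r ← (1−ω)·0.0000 + ω·1.2981 = 1.1683

(-1.2375, -1.4449, 1.1683)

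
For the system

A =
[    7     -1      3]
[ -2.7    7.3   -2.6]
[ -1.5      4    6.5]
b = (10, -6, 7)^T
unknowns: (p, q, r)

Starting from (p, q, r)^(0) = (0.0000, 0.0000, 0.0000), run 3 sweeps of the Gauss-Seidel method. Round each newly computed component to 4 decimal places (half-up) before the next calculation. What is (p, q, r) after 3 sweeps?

Iteration 1:
  p = (10 - (-1)·0.0000 - (3)·0.0000) / (7) = 1.4286
  q = (-6 - (-2.7)·1.4286 - (-2.6)·0.0000) / (7.3) = -0.2935
  r = (7 - (-1.5)·1.4286 - (4)·-0.2935) / (6.5) = 1.5872
Iteration 2:
  p = (10 - (-1)·-0.2935 - (3)·1.5872) / (7) = 0.7064
  q = (-6 - (-2.7)·0.7064 - (-2.6)·1.5872) / (7.3) = 0.0047
  r = (7 - (-1.5)·0.7064 - (4)·0.0047) / (6.5) = 1.2370
Iteration 3:
  p = (10 - (-1)·0.0047 - (3)·1.2370) / (7) = 0.8991
  q = (-6 - (-2.7)·0.8991 - (-2.6)·1.2370) / (7.3) = -0.0488
  r = (7 - (-1.5)·0.8991 - (4)·-0.0488) / (6.5) = 1.3144

(0.8991, -0.0488, 1.3144)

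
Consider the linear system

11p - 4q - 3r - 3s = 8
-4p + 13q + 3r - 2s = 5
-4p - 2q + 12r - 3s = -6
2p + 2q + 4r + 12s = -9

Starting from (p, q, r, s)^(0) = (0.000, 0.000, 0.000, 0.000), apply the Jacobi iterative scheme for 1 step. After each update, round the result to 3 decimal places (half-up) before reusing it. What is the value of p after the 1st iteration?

Iteration 1:
  p = (8 - (-4)·0.000 - (-3)·0.000 - (-3)·0.000) / (11) = 0.727
  q = (5 - (-4)·0.000 - (3)·0.000 - (-2)·0.000) / (13) = 0.385
  r = (-6 - (-4)·0.000 - (-2)·0.000 - (-3)·0.000) / (12) = -0.500
  s = (-9 - (2)·0.000 - (2)·0.000 - (4)·0.000) / (12) = -0.750

0.727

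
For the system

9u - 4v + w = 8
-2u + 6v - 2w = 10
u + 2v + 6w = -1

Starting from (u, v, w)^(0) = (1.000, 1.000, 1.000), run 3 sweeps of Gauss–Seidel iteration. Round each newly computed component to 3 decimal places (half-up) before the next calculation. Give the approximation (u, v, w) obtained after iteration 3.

(1.896, 1.908, -1.119)

Iteration 1:
  u = (8 - (-4)·1.000 - (1)·1.000) / (9) = 1.222
  v = (10 - (-2)·1.222 - (-2)·1.000) / (6) = 2.407
  w = (-1 - (1)·1.222 - (2)·2.407) / (6) = -1.173
Iteration 2:
  u = (8 - (-4)·2.407 - (1)·-1.173) / (9) = 2.089
  v = (10 - (-2)·2.089 - (-2)·-1.173) / (6) = 1.972
  w = (-1 - (1)·2.089 - (2)·1.972) / (6) = -1.172
Iteration 3:
  u = (8 - (-4)·1.972 - (1)·-1.172) / (9) = 1.896
  v = (10 - (-2)·1.896 - (-2)·-1.172) / (6) = 1.908
  w = (-1 - (1)·1.896 - (2)·1.908) / (6) = -1.119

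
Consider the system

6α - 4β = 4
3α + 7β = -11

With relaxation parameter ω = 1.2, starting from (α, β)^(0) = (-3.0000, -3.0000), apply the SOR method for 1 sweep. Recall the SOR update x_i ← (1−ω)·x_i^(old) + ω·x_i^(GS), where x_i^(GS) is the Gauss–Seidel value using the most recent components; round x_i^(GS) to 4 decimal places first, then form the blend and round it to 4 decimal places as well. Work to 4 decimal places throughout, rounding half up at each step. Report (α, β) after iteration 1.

Iteration 1:
  α: GS value = (4 - (-4)·-3.0000) / (6) = -1.3333;  α ← (1−ω)·-3.0000 + ω·-1.3333 = -1.0000
  β: GS value = (-11 - (3)·-1.0000) / (7) = -1.1429;  β ← (1−ω)·-3.0000 + ω·-1.1429 = -0.7715

(-1.0000, -0.7715)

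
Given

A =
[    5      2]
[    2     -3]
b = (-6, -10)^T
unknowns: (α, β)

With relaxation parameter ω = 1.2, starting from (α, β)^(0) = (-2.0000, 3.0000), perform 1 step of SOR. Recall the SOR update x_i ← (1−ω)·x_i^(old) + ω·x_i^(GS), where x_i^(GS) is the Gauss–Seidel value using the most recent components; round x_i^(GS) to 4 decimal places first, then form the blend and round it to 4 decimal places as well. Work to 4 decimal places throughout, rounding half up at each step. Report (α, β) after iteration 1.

(-2.4800, 1.4160)

Iteration 1:
  α: GS value = (-6 - (2)·3.0000) / (5) = -2.4000;  α ← (1−ω)·-2.0000 + ω·-2.4000 = -2.4800
  β: GS value = (-10 - (2)·-2.4800) / (-3) = 1.6800;  β ← (1−ω)·3.0000 + ω·1.6800 = 1.4160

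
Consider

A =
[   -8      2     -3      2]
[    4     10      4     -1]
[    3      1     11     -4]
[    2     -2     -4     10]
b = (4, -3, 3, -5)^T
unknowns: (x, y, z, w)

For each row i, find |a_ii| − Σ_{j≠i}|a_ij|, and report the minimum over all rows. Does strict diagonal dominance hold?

row 1: |-8| − (2+3+2) = 1
row 2: |10| − (4+4+1) = 1
row 3: |11| − (3+1+4) = 3
row 4: |10| − (2+2+4) = 2
minimum over rows = 1 → strictly diagonally dominant (convergence guaranteed)

1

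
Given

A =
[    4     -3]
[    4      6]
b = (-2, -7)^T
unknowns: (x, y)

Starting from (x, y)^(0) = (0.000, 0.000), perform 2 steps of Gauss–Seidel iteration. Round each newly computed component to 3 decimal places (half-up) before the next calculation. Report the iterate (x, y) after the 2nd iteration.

(-1.125, -0.417)

Iteration 1:
  x = (-2 - (-3)·0.000) / (4) = -0.500
  y = (-7 - (4)·-0.500) / (6) = -0.833
Iteration 2:
  x = (-2 - (-3)·-0.833) / (4) = -1.125
  y = (-7 - (4)·-1.125) / (6) = -0.417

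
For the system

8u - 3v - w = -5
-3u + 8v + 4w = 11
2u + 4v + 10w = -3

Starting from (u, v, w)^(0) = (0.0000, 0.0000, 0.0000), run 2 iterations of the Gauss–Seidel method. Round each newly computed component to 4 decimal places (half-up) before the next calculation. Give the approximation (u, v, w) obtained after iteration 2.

(-0.2762, 1.5870, -0.8796)

Iteration 1:
  u = (-5 - (-3)·0.0000 - (-1)·0.0000) / (8) = -0.6250
  v = (11 - (-3)·-0.6250 - (4)·0.0000) / (8) = 1.1406
  w = (-3 - (2)·-0.6250 - (4)·1.1406) / (10) = -0.6312
Iteration 2:
  u = (-5 - (-3)·1.1406 - (-1)·-0.6312) / (8) = -0.2762
  v = (11 - (-3)·-0.2762 - (4)·-0.6312) / (8) = 1.5870
  w = (-3 - (2)·-0.2762 - (4)·1.5870) / (10) = -0.8796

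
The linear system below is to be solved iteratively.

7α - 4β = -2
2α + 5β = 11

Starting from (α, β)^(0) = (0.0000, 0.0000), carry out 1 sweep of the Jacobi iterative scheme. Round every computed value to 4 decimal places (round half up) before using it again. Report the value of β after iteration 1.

2.2000

Iteration 1:
  α = (-2 - (-4)·0.0000) / (7) = -0.2857
  β = (11 - (2)·0.0000) / (5) = 2.2000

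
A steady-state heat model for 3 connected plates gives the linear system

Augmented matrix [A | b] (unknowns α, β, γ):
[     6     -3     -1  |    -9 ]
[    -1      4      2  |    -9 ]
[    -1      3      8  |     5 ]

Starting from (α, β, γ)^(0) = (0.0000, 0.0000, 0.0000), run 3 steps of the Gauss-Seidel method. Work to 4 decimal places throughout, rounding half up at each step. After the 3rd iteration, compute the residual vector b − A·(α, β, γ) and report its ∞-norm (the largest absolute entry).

Iteration 1:
  α = (-9 - (-3)·0.0000 - (-1)·0.0000) / (6) = -1.5000
  β = (-9 - (-1)·-1.5000 - (2)·0.0000) / (4) = -2.6250
  γ = (5 - (-1)·-1.5000 - (3)·-2.6250) / (8) = 1.4219
Iteration 2:
  α = (-9 - (-3)·-2.6250 - (-1)·1.4219) / (6) = -2.5755
  β = (-9 - (-1)·-2.5755 - (2)·1.4219) / (4) = -3.6048
  γ = (5 - (-1)·-2.5755 - (3)·-3.6048) / (8) = 1.6549
Iteration 3:
  α = (-9 - (-3)·-3.6048 - (-1)·1.6549) / (6) = -3.0266
  β = (-9 - (-1)·-3.0266 - (2)·1.6549) / (4) = -3.8341
  γ = (5 - (-1)·-3.0266 - (3)·-3.8341) / (8) = 1.6845
Residual b − A·x = (-0.6582, -0.0592, -0.0003); ∞-norm = 0.6582

0.6582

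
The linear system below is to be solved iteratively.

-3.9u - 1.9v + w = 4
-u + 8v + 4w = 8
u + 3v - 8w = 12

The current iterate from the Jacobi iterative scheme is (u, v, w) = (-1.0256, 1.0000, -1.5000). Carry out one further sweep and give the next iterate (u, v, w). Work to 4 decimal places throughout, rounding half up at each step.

One sweep:
  u = (4 - (-1.9)·1.0000 - (1)·-1.5000) / (-3.9) = -1.8974
  v = (8 - (-1)·-1.0256 - (4)·-1.5000) / (8) = 1.6218
  w = (12 - (1)·-1.0256 - (3)·1.0000) / (-8) = -1.2532

(-1.8974, 1.6218, -1.2532)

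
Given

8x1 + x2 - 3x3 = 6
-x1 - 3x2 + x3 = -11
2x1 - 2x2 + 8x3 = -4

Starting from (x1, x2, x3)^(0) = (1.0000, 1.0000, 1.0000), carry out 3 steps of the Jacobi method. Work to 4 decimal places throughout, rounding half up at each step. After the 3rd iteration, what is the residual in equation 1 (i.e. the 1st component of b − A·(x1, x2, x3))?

-0.2243

Iteration 1:
  x1 = (6 - (1)·1.0000 - (-3)·1.0000) / (8) = 1.0000
  x2 = (-11 - (-1)·1.0000 - (1)·1.0000) / (-3) = 3.6667
  x3 = (-4 - (2)·1.0000 - (-2)·1.0000) / (8) = -0.5000
Iteration 2:
  x1 = (6 - (1)·3.6667 - (-3)·-0.5000) / (8) = 0.1042
  x2 = (-11 - (-1)·1.0000 - (1)·-0.5000) / (-3) = 3.1667
  x3 = (-4 - (2)·1.0000 - (-2)·3.6667) / (8) = 0.1667
Iteration 3:
  x1 = (6 - (1)·3.1667 - (-3)·0.1667) / (8) = 0.4167
  x2 = (-11 - (-1)·0.1042 - (1)·0.1667) / (-3) = 3.6875
  x3 = (-4 - (2)·0.1042 - (-2)·3.1667) / (8) = 0.2656
Residual b − A·x = (-0.2243, 0.2136, 0.4168)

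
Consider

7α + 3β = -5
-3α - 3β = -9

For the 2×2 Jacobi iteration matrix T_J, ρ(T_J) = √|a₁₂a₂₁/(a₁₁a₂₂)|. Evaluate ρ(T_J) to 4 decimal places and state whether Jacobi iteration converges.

a₁₂a₂₁/(a₁₁a₂₂) = (3)·(-3) / ((7)·(-3)) = 0.428571
ρ = √|0.428571| = √0.428571 = 0.6547
ρ < 1, so Jacobi converges

0.6547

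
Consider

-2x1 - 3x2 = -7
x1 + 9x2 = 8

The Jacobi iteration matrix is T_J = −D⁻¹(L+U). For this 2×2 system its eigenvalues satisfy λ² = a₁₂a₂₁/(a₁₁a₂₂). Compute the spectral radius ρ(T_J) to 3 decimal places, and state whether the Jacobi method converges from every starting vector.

0.408

a₁₂a₂₁/(a₁₁a₂₂) = (-3)·(1) / ((-2)·(9)) = 0.166667
ρ = √|0.166667| = √0.166667 = 0.408
ρ < 1, so Jacobi converges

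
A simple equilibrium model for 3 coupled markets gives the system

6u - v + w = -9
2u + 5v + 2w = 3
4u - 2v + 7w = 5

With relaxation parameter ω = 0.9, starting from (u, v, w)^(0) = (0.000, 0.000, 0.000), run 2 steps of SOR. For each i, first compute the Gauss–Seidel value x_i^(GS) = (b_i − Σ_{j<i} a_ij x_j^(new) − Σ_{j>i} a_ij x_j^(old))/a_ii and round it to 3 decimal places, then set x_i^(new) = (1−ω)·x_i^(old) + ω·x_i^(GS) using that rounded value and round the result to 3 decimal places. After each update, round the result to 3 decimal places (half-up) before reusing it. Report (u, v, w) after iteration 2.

(-1.571, 0.632, 1.774)

Iteration 1:
  u: GS value = (-9 - (-1)·0.000 - (1)·0.000) / (6) = -1.500;  u ← (1−ω)·0.000 + ω·-1.500 = -1.350
  v: GS value = (3 - (2)·-1.350 - (2)·0.000) / (5) = 1.140;  v ← (1−ω)·0.000 + ω·1.140 = 1.026
  w: GS value = (5 - (4)·-1.350 - (-2)·1.026) / (7) = 1.779;  w ← (1−ω)·0.000 + ω·1.779 = 1.601
Iteration 2:
  u: GS value = (-9 - (-1)·1.026 - (1)·1.601) / (6) = -1.596;  u ← (1−ω)·-1.350 + ω·-1.596 = -1.571
  v: GS value = (3 - (2)·-1.571 - (2)·1.601) / (5) = 0.588;  v ← (1−ω)·1.026 + ω·0.588 = 0.632
  w: GS value = (5 - (4)·-1.571 - (-2)·0.632) / (7) = 1.793;  w ← (1−ω)·1.601 + ω·1.793 = 1.774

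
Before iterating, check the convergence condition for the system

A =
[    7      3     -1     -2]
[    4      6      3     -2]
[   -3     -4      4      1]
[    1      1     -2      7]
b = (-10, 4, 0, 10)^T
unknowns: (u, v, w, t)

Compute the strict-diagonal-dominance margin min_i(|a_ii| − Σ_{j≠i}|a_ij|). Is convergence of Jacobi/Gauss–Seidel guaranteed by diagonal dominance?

row 1: |7| − (3+1+2) = 1
row 2: |6| − (4+3+2) = -3
row 3: |4| − (3+4+1) = -4
row 4: |7| − (1+1+2) = 3
minimum over rows = -4 → not strictly diagonally dominant

-4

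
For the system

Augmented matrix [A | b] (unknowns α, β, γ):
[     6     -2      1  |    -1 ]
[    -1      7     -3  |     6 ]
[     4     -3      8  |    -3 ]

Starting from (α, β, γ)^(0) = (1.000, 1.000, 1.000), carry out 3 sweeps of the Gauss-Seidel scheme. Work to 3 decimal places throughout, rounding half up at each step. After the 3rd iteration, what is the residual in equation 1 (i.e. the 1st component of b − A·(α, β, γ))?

-0.229

Iteration 1:
  α = (-1 - (-2)·1.000 - (1)·1.000) / (6) = 0.000
  β = (6 - (-1)·0.000 - (-3)·1.000) / (7) = 1.286
  γ = (-3 - (4)·0.000 - (-3)·1.286) / (8) = 0.107
Iteration 2:
  α = (-1 - (-2)·1.286 - (1)·0.107) / (6) = 0.244
  β = (6 - (-1)·0.244 - (-3)·0.107) / (7) = 0.938
  γ = (-3 - (4)·0.244 - (-3)·0.938) / (8) = -0.145
Iteration 3:
  α = (-1 - (-2)·0.938 - (1)·-0.145) / (6) = 0.170
  β = (6 - (-1)·0.170 - (-3)·-0.145) / (7) = 0.819
  γ = (-3 - (4)·0.170 - (-3)·0.819) / (8) = -0.153
Residual b − A·x = (-0.229, -0.022, 0.001)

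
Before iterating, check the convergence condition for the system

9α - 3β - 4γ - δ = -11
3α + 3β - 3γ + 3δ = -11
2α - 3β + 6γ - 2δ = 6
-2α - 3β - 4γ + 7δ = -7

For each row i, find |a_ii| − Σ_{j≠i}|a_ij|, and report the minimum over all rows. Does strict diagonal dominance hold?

-6

row 1: |9| − (3+4+1) = 1
row 2: |3| − (3+3+3) = -6
row 3: |6| − (2+3+2) = -1
row 4: |7| − (2+3+4) = -2
minimum over rows = -6 → not strictly diagonally dominant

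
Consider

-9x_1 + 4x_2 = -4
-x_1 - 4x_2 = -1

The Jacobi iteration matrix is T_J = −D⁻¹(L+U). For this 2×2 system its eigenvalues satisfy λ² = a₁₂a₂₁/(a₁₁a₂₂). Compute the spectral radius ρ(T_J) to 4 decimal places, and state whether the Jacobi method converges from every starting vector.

0.3333

a₁₂a₂₁/(a₁₁a₂₂) = (4)·(-1) / ((-9)·(-4)) = -0.111111
ρ = √|-0.111111| = √0.111111 = 0.3333
ρ < 1, so Jacobi converges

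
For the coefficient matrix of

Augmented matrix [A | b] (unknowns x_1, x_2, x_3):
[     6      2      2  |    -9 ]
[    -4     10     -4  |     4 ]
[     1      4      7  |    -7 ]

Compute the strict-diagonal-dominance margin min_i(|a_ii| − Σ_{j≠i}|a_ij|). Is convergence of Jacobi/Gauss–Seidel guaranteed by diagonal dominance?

row 1: |6| − (2+2) = 2
row 2: |10| − (4+4) = 2
row 3: |7| − (1+4) = 2
minimum over rows = 2 → strictly diagonally dominant (convergence guaranteed)

2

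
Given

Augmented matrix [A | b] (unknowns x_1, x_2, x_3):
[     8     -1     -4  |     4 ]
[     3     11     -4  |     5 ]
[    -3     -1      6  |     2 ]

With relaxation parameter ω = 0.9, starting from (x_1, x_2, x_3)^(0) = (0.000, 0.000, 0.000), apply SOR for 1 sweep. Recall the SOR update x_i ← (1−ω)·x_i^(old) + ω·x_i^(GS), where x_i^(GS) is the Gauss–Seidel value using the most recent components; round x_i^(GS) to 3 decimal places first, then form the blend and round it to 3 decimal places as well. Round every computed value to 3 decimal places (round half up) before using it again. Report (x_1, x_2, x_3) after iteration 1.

Iteration 1:
  x_1: GS value = (4 - (-1)·0.000 - (-4)·0.000) / (8) = 0.500;  x_1 ← (1−ω)·0.000 + ω·0.500 = 0.450
  x_2: GS value = (5 - (3)·0.450 - (-4)·0.000) / (11) = 0.332;  x_2 ← (1−ω)·0.000 + ω·0.332 = 0.299
  x_3: GS value = (2 - (-3)·0.450 - (-1)·0.299) / (6) = 0.608;  x_3 ← (1−ω)·0.000 + ω·0.608 = 0.547

(0.450, 0.299, 0.547)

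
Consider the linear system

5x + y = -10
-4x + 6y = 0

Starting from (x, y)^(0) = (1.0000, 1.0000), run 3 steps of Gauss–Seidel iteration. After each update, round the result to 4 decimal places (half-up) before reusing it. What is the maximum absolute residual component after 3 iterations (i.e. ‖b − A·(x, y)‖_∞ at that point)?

Iteration 1:
  x = (-10 - (1)·1.0000) / (5) = -2.2000
  y = (0 - (-4)·-2.2000) / (6) = -1.4667
Iteration 2:
  x = (-10 - (1)·-1.4667) / (5) = -1.7067
  y = (0 - (-4)·-1.7067) / (6) = -1.1378
Iteration 3:
  x = (-10 - (1)·-1.1378) / (5) = -1.7724
  y = (0 - (-4)·-1.7724) / (6) = -1.1816
Residual b − A·x = (0.0436, 0.0000); ∞-norm = 0.0436

0.0436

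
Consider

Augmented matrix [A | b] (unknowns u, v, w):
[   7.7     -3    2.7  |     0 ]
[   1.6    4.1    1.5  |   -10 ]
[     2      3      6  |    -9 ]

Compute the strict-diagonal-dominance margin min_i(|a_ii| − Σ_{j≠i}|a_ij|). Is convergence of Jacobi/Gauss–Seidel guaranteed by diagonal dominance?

1

row 1: |7.7| − (3+2.7) = 2
row 2: |4.1| − (1.6+1.5) = 1
row 3: |6| − (2+3) = 1
minimum over rows = 1 → strictly diagonally dominant (convergence guaranteed)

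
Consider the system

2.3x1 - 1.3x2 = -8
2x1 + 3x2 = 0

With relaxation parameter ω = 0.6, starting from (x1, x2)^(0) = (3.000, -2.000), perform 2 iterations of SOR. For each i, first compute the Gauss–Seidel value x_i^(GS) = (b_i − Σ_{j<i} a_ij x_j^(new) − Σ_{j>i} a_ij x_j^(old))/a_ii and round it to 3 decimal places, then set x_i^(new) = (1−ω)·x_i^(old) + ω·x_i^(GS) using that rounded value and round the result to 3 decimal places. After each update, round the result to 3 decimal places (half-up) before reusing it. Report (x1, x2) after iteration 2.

(-2.772, 1.039)

Iteration 1:
  x1: GS value = (-8 - (-1.3)·-2.000) / (2.3) = -4.609;  x1 ← (1−ω)·3.000 + ω·-4.609 = -1.565
  x2: GS value = (0 - (2)·-1.565) / (3) = 1.043;  x2 ← (1−ω)·-2.000 + ω·1.043 = -0.174
Iteration 2:
  x1: GS value = (-8 - (-1.3)·-0.174) / (2.3) = -3.577;  x1 ← (1−ω)·-1.565 + ω·-3.577 = -2.772
  x2: GS value = (0 - (2)·-2.772) / (3) = 1.848;  x2 ← (1−ω)·-0.174 + ω·1.848 = 1.039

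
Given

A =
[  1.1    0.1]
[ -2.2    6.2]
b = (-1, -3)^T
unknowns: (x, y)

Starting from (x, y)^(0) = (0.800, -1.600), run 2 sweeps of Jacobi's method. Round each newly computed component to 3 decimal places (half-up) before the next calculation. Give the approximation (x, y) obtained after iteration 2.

Iteration 1:
  x = (-1 - (0.1)·-1.600) / (1.1) = -0.764
  y = (-3 - (-2.2)·0.800) / (6.2) = -0.200
Iteration 2:
  x = (-1 - (0.1)·-0.200) / (1.1) = -0.891
  y = (-3 - (-2.2)·-0.764) / (6.2) = -0.755

(-0.891, -0.755)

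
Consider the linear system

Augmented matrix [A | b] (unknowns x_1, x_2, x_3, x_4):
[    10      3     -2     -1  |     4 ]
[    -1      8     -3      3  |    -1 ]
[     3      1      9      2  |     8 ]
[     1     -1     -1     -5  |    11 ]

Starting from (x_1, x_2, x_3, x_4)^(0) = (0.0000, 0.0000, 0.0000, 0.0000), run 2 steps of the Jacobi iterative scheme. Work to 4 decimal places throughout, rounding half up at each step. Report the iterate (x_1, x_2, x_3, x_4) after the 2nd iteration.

(0.3953, 1.0833, 1.2583, -2.2728)

Iteration 1:
  x_1 = (4 - (3)·0.0000 - (-2)·0.0000 - (-1)·0.0000) / (10) = 0.4000
  x_2 = (-1 - (-1)·0.0000 - (-3)·0.0000 - (3)·0.0000) / (8) = -0.1250
  x_3 = (8 - (3)·0.0000 - (1)·0.0000 - (2)·0.0000) / (9) = 0.8889
  x_4 = (11 - (1)·0.0000 - (-1)·0.0000 - (-1)·0.0000) / (-5) = -2.2000
Iteration 2:
  x_1 = (4 - (3)·-0.1250 - (-2)·0.8889 - (-1)·-2.2000) / (10) = 0.3953
  x_2 = (-1 - (-1)·0.4000 - (-3)·0.8889 - (3)·-2.2000) / (8) = 1.0833
  x_3 = (8 - (3)·0.4000 - (1)·-0.1250 - (2)·-2.2000) / (9) = 1.2583
  x_4 = (11 - (1)·0.4000 - (-1)·-0.1250 - (-1)·0.8889) / (-5) = -2.2728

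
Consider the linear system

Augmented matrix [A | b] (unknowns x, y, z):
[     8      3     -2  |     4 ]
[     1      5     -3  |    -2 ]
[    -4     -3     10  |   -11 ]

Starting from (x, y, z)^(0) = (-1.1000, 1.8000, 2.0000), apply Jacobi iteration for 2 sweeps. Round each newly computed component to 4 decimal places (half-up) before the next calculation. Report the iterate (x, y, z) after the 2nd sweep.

Iteration 1:
  x = (4 - (3)·1.8000 - (-2)·2.0000) / (8) = 0.3250
  y = (-2 - (1)·-1.1000 - (-3)·2.0000) / (5) = 1.0200
  z = (-11 - (-4)·-1.1000 - (-3)·1.8000) / (10) = -1.0000
Iteration 2:
  x = (4 - (3)·1.0200 - (-2)·-1.0000) / (8) = -0.1325
  y = (-2 - (1)·0.3250 - (-3)·-1.0000) / (5) = -1.0650
  z = (-11 - (-4)·0.3250 - (-3)·1.0200) / (10) = -0.6640

(-0.1325, -1.0650, -0.6640)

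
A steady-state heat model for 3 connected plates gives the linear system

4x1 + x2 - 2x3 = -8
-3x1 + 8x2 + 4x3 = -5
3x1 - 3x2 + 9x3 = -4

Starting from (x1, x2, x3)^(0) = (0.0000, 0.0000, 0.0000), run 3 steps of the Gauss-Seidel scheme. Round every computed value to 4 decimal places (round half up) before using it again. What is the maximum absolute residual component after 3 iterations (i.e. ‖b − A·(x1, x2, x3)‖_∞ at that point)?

0.0508

Iteration 1:
  x1 = (-8 - (1)·0.0000 - (-2)·0.0000) / (4) = -2.0000
  x2 = (-5 - (-3)·-2.0000 - (4)·0.0000) / (8) = -1.3750
  x3 = (-4 - (3)·-2.0000 - (-3)·-1.3750) / (9) = -0.2361
Iteration 2:
  x1 = (-8 - (1)·-1.3750 - (-2)·-0.2361) / (4) = -1.7743
  x2 = (-5 - (-3)·-1.7743 - (4)·-0.2361) / (8) = -1.1723
  x3 = (-4 - (3)·-1.7743 - (-3)·-1.1723) / (9) = -0.2438
Iteration 3:
  x1 = (-8 - (1)·-1.1723 - (-2)·-0.2438) / (4) = -1.8288
  x2 = (-5 - (-3)·-1.8288 - (4)·-0.2438) / (8) = -1.1889
  x3 = (-4 - (3)·-1.8288 - (-3)·-1.1889) / (9) = -0.2311
Residual b − A·x = (0.0419, -0.0508, -0.0004); ∞-norm = 0.0508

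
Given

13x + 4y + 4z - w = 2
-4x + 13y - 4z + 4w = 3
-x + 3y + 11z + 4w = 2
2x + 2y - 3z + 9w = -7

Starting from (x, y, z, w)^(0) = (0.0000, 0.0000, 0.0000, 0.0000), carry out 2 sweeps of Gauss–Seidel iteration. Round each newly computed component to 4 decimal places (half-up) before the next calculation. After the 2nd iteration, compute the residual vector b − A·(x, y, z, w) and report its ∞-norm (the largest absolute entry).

1.7684

Iteration 1:
  x = (2 - (4)·0.0000 - (4)·0.0000 - (-1)·0.0000) / (13) = 0.1538
  y = (3 - (-4)·0.1538 - (-4)·0.0000 - (4)·0.0000) / (13) = 0.2781
  z = (2 - (-1)·0.1538 - (3)·0.2781 - (4)·0.0000) / (11) = 0.1200
  w = (-7 - (2)·0.1538 - (2)·0.2781 - (-3)·0.1200) / (9) = -0.8338
Iteration 2:
  x = (2 - (4)·0.2781 - (4)·0.1200 - (-1)·-0.8338) / (13) = -0.0328
  y = (3 - (-4)·-0.0328 - (-4)·0.1200 - (4)·-0.8338) / (13) = 0.5142
  z = (2 - (-1)·-0.0328 - (3)·0.5142 - (4)·-0.8338) / (11) = 0.3418
  w = (-7 - (2)·-0.0328 - (2)·0.5142 - (-3)·0.3418) / (9) = -0.7708
Residual b − A·x = (-1.7684, 0.6346, -0.2520, -0.0002); ∞-norm = 1.7684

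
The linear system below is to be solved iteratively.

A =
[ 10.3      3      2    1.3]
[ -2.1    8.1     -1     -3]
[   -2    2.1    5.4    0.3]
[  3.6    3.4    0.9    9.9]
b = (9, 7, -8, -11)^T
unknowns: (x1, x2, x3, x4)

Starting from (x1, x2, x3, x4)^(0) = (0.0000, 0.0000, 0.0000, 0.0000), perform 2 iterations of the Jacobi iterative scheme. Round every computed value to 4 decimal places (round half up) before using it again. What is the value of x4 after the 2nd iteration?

-1.5910

Iteration 1:
  x1 = (9 - (3)·0.0000 - (2)·0.0000 - (1.3)·0.0000) / (10.3) = 0.8738
  x2 = (7 - (-2.1)·0.0000 - (-1)·0.0000 - (-3)·0.0000) / (8.1) = 0.8642
  x3 = (-8 - (-2)·0.0000 - (2.1)·0.0000 - (0.3)·0.0000) / (5.4) = -1.4815
  x4 = (-11 - (3.6)·0.0000 - (3.4)·0.0000 - (0.9)·0.0000) / (9.9) = -1.1111
Iteration 2:
  x1 = (9 - (3)·0.8642 - (2)·-1.4815 - (1.3)·-1.1111) / (10.3) = 1.0500
  x2 = (7 - (-2.1)·0.8738 - (-1)·-1.4815 - (-3)·-1.1111) / (8.1) = 0.4963
  x3 = (-8 - (-2)·0.8738 - (2.1)·0.8642 - (0.3)·-1.1111) / (5.4) = -1.4322
  x4 = (-11 - (3.6)·0.8738 - (3.4)·0.8642 - (0.9)·-1.4815) / (9.9) = -1.5910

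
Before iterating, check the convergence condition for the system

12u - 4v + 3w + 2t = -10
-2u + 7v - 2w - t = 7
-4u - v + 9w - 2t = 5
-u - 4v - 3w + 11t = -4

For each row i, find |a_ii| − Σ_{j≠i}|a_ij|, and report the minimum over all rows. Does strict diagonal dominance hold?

row 1: |12| − (4+3+2) = 3
row 2: |7| − (2+2+1) = 2
row 3: |9| − (4+1+2) = 2
row 4: |11| − (1+4+3) = 3
minimum over rows = 2 → strictly diagonally dominant (convergence guaranteed)

2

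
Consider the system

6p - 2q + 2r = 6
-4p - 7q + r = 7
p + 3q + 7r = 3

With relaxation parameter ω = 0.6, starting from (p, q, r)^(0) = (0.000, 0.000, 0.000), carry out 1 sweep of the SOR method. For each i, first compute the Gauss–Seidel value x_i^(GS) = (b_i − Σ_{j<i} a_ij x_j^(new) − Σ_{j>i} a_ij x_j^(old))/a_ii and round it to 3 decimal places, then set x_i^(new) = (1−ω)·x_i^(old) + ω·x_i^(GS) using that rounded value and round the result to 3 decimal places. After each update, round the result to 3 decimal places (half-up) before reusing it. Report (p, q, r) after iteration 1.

Iteration 1:
  p: GS value = (6 - (-2)·0.000 - (2)·0.000) / (6) = 1.000;  p ← (1−ω)·0.000 + ω·1.000 = 0.600
  q: GS value = (7 - (-4)·0.600 - (1)·0.000) / (-7) = -1.343;  q ← (1−ω)·0.000 + ω·-1.343 = -0.806
  r: GS value = (3 - (1)·0.600 - (3)·-0.806) / (7) = 0.688;  r ← (1−ω)·0.000 + ω·0.688 = 0.413

(0.600, -0.806, 0.413)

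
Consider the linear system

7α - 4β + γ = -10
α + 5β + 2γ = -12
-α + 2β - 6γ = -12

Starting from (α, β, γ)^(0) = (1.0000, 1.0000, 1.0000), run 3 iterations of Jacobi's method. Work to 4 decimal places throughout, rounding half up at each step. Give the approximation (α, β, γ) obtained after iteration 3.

(-3.3476, -2.1762, 1.5532)

Iteration 1:
  α = (-10 - (-4)·1.0000 - (1)·1.0000) / (7) = -1.0000
  β = (-12 - (1)·1.0000 - (2)·1.0000) / (5) = -3.0000
  γ = (-12 - (-1)·1.0000 - (2)·1.0000) / (-6) = 2.1667
Iteration 2:
  α = (-10 - (-4)·-3.0000 - (1)·2.1667) / (7) = -3.4524
  β = (-12 - (1)·-1.0000 - (2)·2.1667) / (5) = -3.0667
  γ = (-12 - (-1)·-1.0000 - (2)·-3.0000) / (-6) = 1.1667
Iteration 3:
  α = (-10 - (-4)·-3.0667 - (1)·1.1667) / (7) = -3.3476
  β = (-12 - (1)·-3.4524 - (2)·1.1667) / (5) = -2.1762
  γ = (-12 - (-1)·-3.4524 - (2)·-3.0667) / (-6) = 1.5532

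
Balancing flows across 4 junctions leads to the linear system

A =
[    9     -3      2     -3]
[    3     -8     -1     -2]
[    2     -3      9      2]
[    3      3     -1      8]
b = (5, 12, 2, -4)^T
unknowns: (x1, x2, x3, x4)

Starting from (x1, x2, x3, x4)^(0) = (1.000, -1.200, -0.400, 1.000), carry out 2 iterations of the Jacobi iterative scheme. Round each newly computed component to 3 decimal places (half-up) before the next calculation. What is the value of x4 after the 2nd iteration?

Iteration 1:
  x1 = (5 - (-3)·-1.200 - (2)·-0.400 - (-3)·1.000) / (9) = 0.578
  x2 = (12 - (3)·1.000 - (-1)·-0.400 - (-2)·1.000) / (-8) = -1.325
  x3 = (2 - (2)·1.000 - (-3)·-1.200 - (2)·1.000) / (9) = -0.622
  x4 = (-4 - (3)·1.000 - (3)·-1.200 - (-1)·-0.400) / (8) = -0.475
Iteration 2:
  x1 = (5 - (-3)·-1.325 - (2)·-0.622 - (-3)·-0.475) / (9) = 0.094
  x2 = (12 - (3)·0.578 - (-1)·-0.622 - (-2)·-0.475) / (-8) = -1.087
  x3 = (2 - (2)·0.578 - (-3)·-1.325 - (2)·-0.475) / (9) = -0.242
  x4 = (-4 - (3)·0.578 - (3)·-1.325 - (-1)·-0.622) / (8) = -0.298

-0.298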